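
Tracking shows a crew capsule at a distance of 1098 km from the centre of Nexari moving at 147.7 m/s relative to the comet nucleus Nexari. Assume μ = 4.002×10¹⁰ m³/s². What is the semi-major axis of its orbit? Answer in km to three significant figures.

a ≈ 783 km

r = 1.098×10⁶ m.
Vis-viva rearranged: 1/a = 2/r − v²/μ = 1.821×10⁻⁶ − 5.451×10⁻⁷ = 1.276×10⁻⁶ m⁻¹.
a = 7.835×10⁵ m = 783.46 km.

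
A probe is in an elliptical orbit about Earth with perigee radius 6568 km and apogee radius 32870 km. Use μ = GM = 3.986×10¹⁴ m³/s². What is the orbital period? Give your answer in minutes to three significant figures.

T ≈ 459 minutes

Semi-major axis a = (r_p + r_a)/2 = (6568.0 + 32870)/2 = 19719 km = 1.972×10⁷ m.
By Kepler's third law T = 2π√(a³/μ) = 2π × 4.386×10³ = 2.756×10⁴ s.
= 459.3 minutes.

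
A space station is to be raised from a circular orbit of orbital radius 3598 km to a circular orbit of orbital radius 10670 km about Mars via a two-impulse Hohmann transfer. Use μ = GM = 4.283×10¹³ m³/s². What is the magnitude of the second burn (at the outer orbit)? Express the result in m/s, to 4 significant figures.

Δv ≈ 580.7 m/s

r₁ = 3598 km = 3.598×10⁶ m.
r₂ = 10670 km = 1.067×10⁷ m.
Transfer ellipse a_t = (r₁ + r₂)/2 = 7.134×10⁶ m.
At r₁: circular v_c1 = √(μ/r₁) = 3450 m/s; transfer-periapsis v_p = √[μ(2/r₁ − 1/a_t)] = 4219 m/s.
At r₂: circular v_c2 = √(μ/r₂) = 2004 m/s; transfer-apoapsis v_a = √[μ(2/r₂ − 1/a_t)] = 1423 m/s.
Δv₂ = v_c2 − v_a = 580.7 m/s.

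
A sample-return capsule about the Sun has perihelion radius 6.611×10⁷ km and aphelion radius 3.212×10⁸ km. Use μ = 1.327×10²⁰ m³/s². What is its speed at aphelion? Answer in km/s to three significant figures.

Semi-major axis a = (r_p + r_a)/2 = 1.9366×10⁸ km = 1.937×10¹¹ m.
Vis-viva: v² = μ(2/r − 1/a) = 1.327×10²⁰ × (6.227×10⁻¹² − 5.164×10⁻¹²) = 1.410×10⁸ m²/s².
v = 11880 m/s = 11.88 km/s.

v ≈ 11.9 km/s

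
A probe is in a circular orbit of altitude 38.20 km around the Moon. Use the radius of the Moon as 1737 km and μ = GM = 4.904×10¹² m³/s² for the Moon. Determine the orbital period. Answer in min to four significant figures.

r = 1737 + 38.20 = 1775.2 km = 1.7752×10⁶ m.
Kepler's third law: T = 2π√(r³/μ) = 2π√((1.775×10⁶)³ / 4.904×10¹²).
r³/μ = 1.141×10⁶ s², so T = 2π × 1.068×10³ = 6.711×10³ s.
Converting: 6.711×10³ s ÷ 60.00 = 111.8 min.

T ≈ 111.8 min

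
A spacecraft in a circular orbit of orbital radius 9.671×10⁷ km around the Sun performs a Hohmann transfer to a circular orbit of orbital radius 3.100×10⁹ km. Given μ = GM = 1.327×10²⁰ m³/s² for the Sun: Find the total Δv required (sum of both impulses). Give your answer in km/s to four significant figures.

Δv_total ≈ 19.48 km/s

r₁ = 9.671×10⁷ km = 9.671×10¹⁰ m.
r₂ = 3.100×10⁹ km = 3.100×10¹² m.
Transfer ellipse a_t = (r₁ + r₂)/2 = 1.598×10¹² m.
At r₁: circular v_c1 = √(μ/r₁) = 37040 m/s; transfer-perihelion v_p = √[μ(2/r₁ − 1/a_t)] = 51590 m/s.
Δv₁ = v_p − v_c1 = 14540 m/s.
At r₂: circular v_c2 = √(μ/r₂) = 6543 m/s; transfer-aphelion v_a = √[μ(2/r₂ − 1/a_t)] = 1609 m/s.
Δv₂ = v_c2 − v_a = 4933 m/s.
Total Δv = Δv₁ + Δv₂ = 19480 m/s = 19.48 km/s.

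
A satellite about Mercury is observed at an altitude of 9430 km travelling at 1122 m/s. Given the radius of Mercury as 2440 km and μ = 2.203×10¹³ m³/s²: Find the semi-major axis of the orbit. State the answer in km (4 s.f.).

r = 2440 + 9430 = 11870 km = 1.187×10⁷ m.
Specific orbital energy ε = v²/2 − μ/r = (1122)²/2 − 2.203×10¹³/1.187×10⁷ = -1.226×10⁶ J/kg.
Since ε = −μ/(2a), a = −μ/(2ε) = 8.981×10⁶ m = 8980.9 km.

a ≈ 8981 km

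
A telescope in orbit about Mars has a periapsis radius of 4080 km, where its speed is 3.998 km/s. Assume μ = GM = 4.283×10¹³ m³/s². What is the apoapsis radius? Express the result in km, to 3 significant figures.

apoapsis radius ≈ 13000 km

r_p = 4.080×10⁶ m.
Specific energy ε = v²/2 − μ/r = -2.506×10⁶ J/kg, so a = −μ/(2ε) = 8.547×10⁶ m.
The apsides satisfy r_p + r_a = 2a, so the apoapsis radius is 2a − r_p = 1.301×10⁷ m = 13014 km.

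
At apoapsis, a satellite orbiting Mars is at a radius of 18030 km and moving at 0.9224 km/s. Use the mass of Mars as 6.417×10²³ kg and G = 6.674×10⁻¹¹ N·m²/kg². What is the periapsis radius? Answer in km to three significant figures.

μ = GM = 6.674×10⁻¹¹ × 6.417×10²³ = 4.283×10¹³ m³/s².
r_a = 1.803×10⁷ m.
Specific energy ε = v²/2 − μ/r = -1.950×10⁶ J/kg, so a = −μ/(2ε) = 1.098×10⁷ m.
The apsides satisfy r_p + r_a = 2a, so the periapsis radius is 2a − r_a = 3.934×10⁶ m = 3933.6 km.

periapsis radius ≈ 3930 km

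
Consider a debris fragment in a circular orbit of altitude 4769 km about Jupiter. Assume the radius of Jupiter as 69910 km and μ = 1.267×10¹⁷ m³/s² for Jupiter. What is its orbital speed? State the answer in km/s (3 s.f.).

v ≈ 41.2 km/s

r = 69910 + 4769 = 74679 km = 7.4679×10⁷ m.
For a circular orbit v = √(μ/r) = √(1.267×10¹⁷ / 7.468×10⁷) = √(1.697×10⁹) = 41190 m/s.
That is 41.19 km/s.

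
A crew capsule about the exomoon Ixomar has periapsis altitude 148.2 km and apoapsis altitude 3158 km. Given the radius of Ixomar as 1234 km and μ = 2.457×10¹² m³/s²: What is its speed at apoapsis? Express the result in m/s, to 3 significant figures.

r_p = 1234 + 148.2 = 1382.2 km = 1.3822×10⁶ m.
r_a = 1234 + 3158 = 4392.0 km = 4.3920×10⁶ m.
Semi-major axis a = (r_p + r_a)/2 = 2887.1 km = 2.887×10⁶ m.
Vis-viva: v² = μ(2/r − 1/a) = 2.457×10¹² × (4.554×10⁻⁷ − 3.464×10⁻⁷) = 2.678×10⁵ m²/s².
v = 517.5 m/s.

v ≈ 518 m/s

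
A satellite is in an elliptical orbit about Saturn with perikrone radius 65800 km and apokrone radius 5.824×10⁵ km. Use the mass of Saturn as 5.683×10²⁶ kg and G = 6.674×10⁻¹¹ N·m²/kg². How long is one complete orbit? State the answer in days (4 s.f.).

T ≈ 2.179 days

μ = GM = 6.674×10⁻¹¹ × 5.683×10²⁶ = 3.793×10¹⁶ m³/s².
Semi-major axis a = (r_p + r_a)/2 = (65800 + 5.8240×10⁵)/2 = 3.2410×10⁵ km = 3.241×10⁸ m.
By Kepler's third law T = 2π√(a³/μ) = 2π × 2.996×10⁴ = 1.882×10⁵ s.
= 2.179 days.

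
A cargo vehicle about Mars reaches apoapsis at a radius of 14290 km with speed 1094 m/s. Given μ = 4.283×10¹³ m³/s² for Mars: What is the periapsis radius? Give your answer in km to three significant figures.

periapsis radius ≈ 3560 km

r_a = 1.429×10⁷ m.
Specific energy ε = v²/2 − μ/r = -2.399×10⁶ J/kg, so a = −μ/(2ε) = 8.927×10⁶ m.
The apsides satisfy r_p + r_a = 2a, so the periapsis radius is 2a − r_a = 3.565×10⁶ m = 3564.9 km.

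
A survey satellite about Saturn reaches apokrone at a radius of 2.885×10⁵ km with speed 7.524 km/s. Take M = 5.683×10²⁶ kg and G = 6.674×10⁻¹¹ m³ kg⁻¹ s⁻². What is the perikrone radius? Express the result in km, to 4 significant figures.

μ = GM = 6.674×10⁻¹¹ × 5.683×10²⁶ = 3.793×10¹⁶ m³/s².
r_a = 2.885×10⁸ m.
Specific energy ε = v²/2 − μ/r = -1.032×10⁸ J/kg, so a = −μ/(2ε) = 1.838×10⁸ m.
The apsides satisfy r_p + r_a = 2a, so the perikrone radius is 2a − r_a = 7.916×10⁷ m = 79158 km.

perikrone radius ≈ 79160 km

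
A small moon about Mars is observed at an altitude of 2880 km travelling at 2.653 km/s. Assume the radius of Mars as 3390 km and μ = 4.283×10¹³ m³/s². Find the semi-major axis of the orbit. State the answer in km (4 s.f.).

a ≈ 6466 km

r = 3390 + 2880 = 6270.0 km = 6.270×10⁶ m.
Vis-viva rearranged: 1/a = 2/r − v²/μ = 3.190×10⁻⁷ − 1.643×10⁻⁷ = 1.546×10⁻⁷ m⁻¹.
a = 6.466×10⁶ m = 6466.4 km.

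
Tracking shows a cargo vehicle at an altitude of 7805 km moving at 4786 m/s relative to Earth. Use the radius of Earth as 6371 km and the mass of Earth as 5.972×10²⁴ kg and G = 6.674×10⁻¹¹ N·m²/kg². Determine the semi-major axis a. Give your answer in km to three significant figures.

μ = GM = 6.674×10⁻¹¹ × 5.972×10²⁴ = 3.986×10¹⁴ m³/s².
r = 6371 + 7805 = 14176 km = 1.418×10⁷ m.
Vis-viva rearranged: 1/a = 2/r − v²/μ = 1.411×10⁻⁷ − 5.747×10⁻⁸ = 8.361×10⁻⁸ m⁻¹.
a = 1.196×10⁷ m = 11960 km.

a ≈ 12000 km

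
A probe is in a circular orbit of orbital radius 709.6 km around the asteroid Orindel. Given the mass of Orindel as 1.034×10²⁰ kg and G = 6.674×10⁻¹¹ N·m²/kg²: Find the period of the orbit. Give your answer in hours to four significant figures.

μ = GM = 6.674×10⁻¹¹ × 1.034×10²⁰ = 6.901×10⁹ m³/s².
r = 709.6 km = 7.096×10⁵ m.
Kepler's third law: T = 2π√(r³/μ) = 2π√((7.096×10⁵)³ / 6.901×10⁹).
r³/μ = 5.178×10⁷ s², so T = 2π × 7.196×10³ = 4.521×10⁴ s.
Converting: 4.521×10⁴ s ÷ 3600 = 12.56 hours.

T ≈ 12.56 hours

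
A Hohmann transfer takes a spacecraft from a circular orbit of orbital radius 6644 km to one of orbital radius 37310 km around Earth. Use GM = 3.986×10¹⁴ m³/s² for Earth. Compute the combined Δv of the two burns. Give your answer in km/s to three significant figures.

Δv_total ≈ 3.82 km/s

r₁ = 6644 km = 6.644×10⁶ m.
r₂ = 37310 km = 3.731×10⁷ m.
Transfer ellipse a_t = (r₁ + r₂)/2 = 2.198×10⁷ m.
At r₁: circular v_c1 = √(μ/r₁) = 7746 m/s; transfer-perigee v_p = √[μ(2/r₁ − 1/a_t)] = 10090 m/s.
Δv₁ = v_p − v_c1 = 2347 m/s.
At r₂: circular v_c2 = √(μ/r₂) = 3269 m/s; transfer-apogee v_a = √[μ(2/r₂ − 1/a_t)] = 1797 m/s.
Δv₂ = v_c2 − v_a = 1471 m/s.
Total Δv = Δv₁ + Δv₂ = 3818 m/s = 3.818 km/s.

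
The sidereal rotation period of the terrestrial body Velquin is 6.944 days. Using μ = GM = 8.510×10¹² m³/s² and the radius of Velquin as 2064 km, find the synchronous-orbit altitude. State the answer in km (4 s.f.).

T = 6.944 days = 6.000×10⁵ s.
A synchronous orbit has period T, so by Kepler's third law a = (μT²/4π²)^(1/3).
μT²/4π² = 8.510×10¹² × (6.000×10⁵)² / 39.48 = 7.759×10²² m³.
a = 4.265×10⁷ m = 42652 km.
Altitude h = a − R = 42652 − 2064 = 40588 km.

h_sync ≈ 40590 km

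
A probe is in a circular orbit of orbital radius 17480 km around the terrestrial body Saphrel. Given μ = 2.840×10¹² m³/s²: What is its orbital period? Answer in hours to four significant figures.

r = 17480 km = 1.748×10⁷ m.
Kepler's third law: T = 2π√(r³/μ) = 2π√((1.748×10⁷)³ / 2.840×10¹²).
r³/μ = 1.881×10⁹ s², so T = 2π × 4.337×10⁴ = 2.725×10⁵ s.
Converting: 2.725×10⁵ s ÷ 3600 = 75.69 hours.

T ≈ 75.69 hours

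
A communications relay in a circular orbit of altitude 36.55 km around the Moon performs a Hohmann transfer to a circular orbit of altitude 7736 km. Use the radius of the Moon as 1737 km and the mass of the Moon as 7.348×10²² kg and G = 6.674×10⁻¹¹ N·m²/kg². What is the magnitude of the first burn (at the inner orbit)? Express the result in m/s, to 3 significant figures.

μ = GM = 6.674×10⁻¹¹ × 7.348×10²² = 4.904×10¹² m³/s².
r₁ = 1737 + 36.55 = 1773.5 km = 1.7736×10⁶ m.
r₂ = 1737 + 7736 = 9473.0 km = 9.4730×10⁶ m.
Transfer ellipse a_t = (r₁ + r₂)/2 = 5.623×10⁶ m.
At r₁: circular v_c1 = √(μ/r₁) = 1663 m/s; transfer-perilune v_p = √[μ(2/r₁ − 1/a_t)] = 2158 m/s.
Δv₁ = v_p − v_c1 = 495.4 m/s.

Δv ≈ 495 m/s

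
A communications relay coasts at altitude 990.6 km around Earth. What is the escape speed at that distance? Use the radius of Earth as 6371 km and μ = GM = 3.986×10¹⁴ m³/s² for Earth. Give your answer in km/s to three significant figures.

r = 6371 + 990.6 = 7361.6 km = 7.3616×10⁶ m.
Escape speed v_esc = √(2μ/r) = √(2 × 3.986×10¹⁴ / 7.362×10⁶) = √(1.083×10⁸) = 10410 m/s.
= 10.41 km/s.

v_esc ≈ 10.4 km/s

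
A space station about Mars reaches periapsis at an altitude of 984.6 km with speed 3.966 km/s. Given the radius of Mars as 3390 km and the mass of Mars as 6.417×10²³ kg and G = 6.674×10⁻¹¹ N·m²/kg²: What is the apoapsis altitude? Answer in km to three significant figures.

apoapsis altitude ≈ 14500 km

μ = GM = 6.674×10⁻¹¹ × 6.417×10²³ = 4.283×10¹³ m³/s².
r_p = 3390 + 984.6 = 4374.6 km = 4.375×10⁶ m.
Specific energy ε = v²/2 − μ/r = -1.925×10⁶ J/kg, so a = −μ/(2ε) = 1.112×10⁷ m.
The apsides satisfy r_p + r_a = 2a, so the apoapsis radius is 2a − r_p = 1.787×10⁷ m = 17869 km.
Apoapsis altitude = 17869 − 3390 = 14479 km.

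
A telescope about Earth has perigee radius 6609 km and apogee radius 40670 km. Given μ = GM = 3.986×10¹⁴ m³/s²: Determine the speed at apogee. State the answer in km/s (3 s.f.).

v ≈ 1.66 km/s

Semi-major axis a = (r_p + r_a)/2 = 23640 km = 2.364×10⁷ m.
Vis-viva: v² = μ(2/r − 1/a) = 3.986×10¹⁴ × (4.918×10⁻⁸ − 4.230×10⁻⁸) = 2.740×10⁶ m²/s².
v = 1655 m/s = 1.655 km/s.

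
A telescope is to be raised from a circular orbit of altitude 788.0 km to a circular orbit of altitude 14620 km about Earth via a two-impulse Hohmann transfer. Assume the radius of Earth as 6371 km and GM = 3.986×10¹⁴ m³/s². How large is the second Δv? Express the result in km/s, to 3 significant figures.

r₁ = 6371 + 788.0 = 7159.0 km = 7.1590×10⁶ m.
r₂ = 6371 + 14620 = 20991 km = 2.0991×10⁷ m.
Transfer ellipse a_t = (r₁ + r₂)/2 = 1.408×10⁷ m.
At r₁: circular v_c1 = √(μ/r₁) = 7462 m/s; transfer-perigee v_p = √[μ(2/r₁ − 1/a_t)] = 9112 m/s.
At r₂: circular v_c2 = √(μ/r₂) = 4358 m/s; transfer-apogee v_a = √[μ(2/r₂ − 1/a_t)] = 3108 m/s.
Δv₂ = v_c2 − v_a = 1250 m/s.
= 1.250 km/s.

Δv ≈ 1.25 km/s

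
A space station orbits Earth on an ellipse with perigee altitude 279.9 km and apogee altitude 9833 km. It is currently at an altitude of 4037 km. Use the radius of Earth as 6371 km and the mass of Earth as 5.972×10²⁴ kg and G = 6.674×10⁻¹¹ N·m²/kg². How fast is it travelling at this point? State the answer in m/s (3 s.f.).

μ = GM = 6.674×10⁻¹¹ × 5.972×10²⁴ = 3.986×10¹⁴ m³/s².
r_p = 6371 + 279.9 = 6650.9 km = 6.6509×10⁶ m.
r_a = 6371 + 9833 = 16204 km = 1.6204×10⁷ m.
r = 6371 + 4037 = 10408 km = 1.041×10⁷ m.
Semi-major axis a = (r_p + r_a)/2 = 11427 km = 1.143×10⁷ m.
Vis-viva: v² = μ(2/r − 1/a) = 3.986×10¹⁴ × (1.922×10⁻⁷ − 8.751×10⁻⁸) = 4.171×10⁷ m²/s².
v = 6458 m/s.

v ≈ 6460 m/s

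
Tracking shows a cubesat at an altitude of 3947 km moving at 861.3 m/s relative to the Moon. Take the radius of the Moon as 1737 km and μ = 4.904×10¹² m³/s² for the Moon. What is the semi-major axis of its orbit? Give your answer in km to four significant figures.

a ≈ 4985 km

r = 1737 + 3947 = 5684.0 km = 5.684×10⁶ m.
Specific orbital energy ε = v²/2 − μ/r = (861.3)²/2 − 4.904×10¹²/5.684×10⁶ = -4.919×10⁵ J/kg.
Since ε = −μ/(2a), a = −μ/(2ε) = 4.985×10⁶ m = 4985.2 km.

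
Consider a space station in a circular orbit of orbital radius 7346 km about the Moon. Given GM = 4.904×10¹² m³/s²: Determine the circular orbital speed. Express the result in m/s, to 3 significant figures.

v ≈ 817 m/s

r = 7346 km = 7.346×10⁶ m.
For a circular orbit v = √(μ/r) = √(4.904×10¹² / 7.346×10⁶) = √(6.676×10⁵) = 817.1 m/s.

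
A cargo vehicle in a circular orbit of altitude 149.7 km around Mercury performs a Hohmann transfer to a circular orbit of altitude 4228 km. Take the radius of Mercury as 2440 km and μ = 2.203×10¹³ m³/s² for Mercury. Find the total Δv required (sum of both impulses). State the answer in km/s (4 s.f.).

Δv_total ≈ 1.042 km/s

r₁ = 2440 + 149.7 = 2589.7 km = 2.5897×10⁶ m.
r₂ = 2440 + 4228 = 6668.0 km = 6.6680×10⁶ m.
Transfer ellipse a_t = (r₁ + r₂)/2 = 4.629×10⁶ m.
At r₁: circular v_c1 = √(μ/r₁) = 2917 m/s; transfer-periherm v_p = √[μ(2/r₁ − 1/a_t)] = 3501 m/s.
Δv₁ = v_p − v_c1 = 584.0 m/s.
At r₂: circular v_c2 = √(μ/r₂) = 1818 m/s; transfer-apoherm v_a = √[μ(2/r₂ − 1/a_t)] = 1360 m/s.
Δv₂ = v_c2 − v_a = 458.1 m/s.
Total Δv = Δv₁ + Δv₂ = 1042 m/s = 1.042 km/s.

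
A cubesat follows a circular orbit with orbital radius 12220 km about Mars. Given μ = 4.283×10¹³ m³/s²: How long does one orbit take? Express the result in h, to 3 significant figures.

r = 12220 km = 1.222×10⁷ m.
Kepler's third law: T = 2π√(r³/μ) = 2π√((1.222×10⁷)³ / 4.283×10¹³).
r³/μ = 4.261×10⁷ s², so T = 2π × 6.527×10³ = 4.101×10⁴ s.
Converting: 4.101×10⁴ s ÷ 3600 = 11.39 h.

T ≈ 11.4 h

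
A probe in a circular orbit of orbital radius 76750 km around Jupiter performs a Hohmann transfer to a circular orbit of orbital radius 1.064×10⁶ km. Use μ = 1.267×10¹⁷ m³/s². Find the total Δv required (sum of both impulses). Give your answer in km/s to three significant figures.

Δv_total ≈ 21.8 km/s

r₁ = 76750 km = 7.675×10⁷ m.
r₂ = 1.064×10⁶ km = 1.064×10⁹ m.
Transfer ellipse a_t = (r₁ + r₂)/2 = 5.704×10⁸ m.
At r₁: circular v_c1 = √(μ/r₁) = 40630 m/s; transfer-perijove v_p = √[μ(2/r₁ − 1/a_t)] = 55490 m/s.
Δv₁ = v_p − v_c1 = 14860 m/s.
At r₂: circular v_c2 = √(μ/r₂) = 10910 m/s; transfer-apojove v_a = √[μ(2/r₂ − 1/a_t)] = 4003 m/s.
Δv₂ = v_c2 − v_a = 6909 m/s.
Total Δv = Δv₁ + Δv₂ = 21770 m/s = 21.77 km/s.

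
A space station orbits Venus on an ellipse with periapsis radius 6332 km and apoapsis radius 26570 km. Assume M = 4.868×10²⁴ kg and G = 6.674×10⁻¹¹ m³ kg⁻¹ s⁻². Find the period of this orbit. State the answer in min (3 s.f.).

μ = GM = 6.674×10⁻¹¹ × 4.868×10²⁴ = 3.249×10¹⁴ m³/s².
Semi-major axis a = (r_p + r_a)/2 = (6332.0 + 26570)/2 = 16451 km = 1.645×10⁷ m.
By Kepler's third law T = 2π√(a³/μ) = 2π × 3.702×10³ = 2.326×10⁴ s.
= 387.7 min.

T ≈ 388 min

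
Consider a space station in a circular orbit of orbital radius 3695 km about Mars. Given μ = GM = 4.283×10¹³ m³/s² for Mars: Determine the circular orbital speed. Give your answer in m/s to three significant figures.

v ≈ 3400 m/s

r = 3695 km = 3.695×10⁶ m.
For a circular orbit v = √(μ/r) = √(4.283×10¹³ / 3.695×10⁶) = √(1.159×10⁷) = 3405 m/s.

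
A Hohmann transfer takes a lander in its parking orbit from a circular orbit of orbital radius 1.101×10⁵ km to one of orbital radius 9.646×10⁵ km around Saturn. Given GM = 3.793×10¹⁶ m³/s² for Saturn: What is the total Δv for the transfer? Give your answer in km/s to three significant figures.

Δv_total ≈ 9.74 km/s

r₁ = 1.101×10⁵ km = 1.101×10⁸ m.
r₂ = 9.646×10⁵ km = 9.646×10⁸ m.
Transfer ellipse a_t = (r₁ + r₂)/2 = 5.374×10⁸ m.
At r₁: circular v_c1 = √(μ/r₁) = 18560 m/s; transfer-perikrone v_p = √[μ(2/r₁ − 1/a_t)] = 24870 m/s.
Δv₁ = v_p − v_c1 = 6307 m/s.
At r₂: circular v_c2 = √(μ/r₂) = 6271 m/s; transfer-apokrone v_a = √[μ(2/r₂ − 1/a_t)] = 2838 m/s.
Δv₂ = v_c2 − v_a = 3432 m/s.
Total Δv = Δv₁ + Δv₂ = 9740 m/s = 9.740 km/s.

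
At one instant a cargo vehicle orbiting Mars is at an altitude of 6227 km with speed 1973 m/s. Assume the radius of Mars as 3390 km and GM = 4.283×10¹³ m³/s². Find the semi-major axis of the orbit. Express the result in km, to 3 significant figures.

r = 3390 + 6227 = 9617.0 km = 9.617×10⁶ m.
Vis-viva rearranged: 1/a = 2/r − v²/μ = 2.080×10⁻⁷ − 9.089×10⁻⁸ = 1.171×10⁻⁷ m⁻¹.
a = 8.541×10⁶ m = 8541.4 km.

a ≈ 8540 km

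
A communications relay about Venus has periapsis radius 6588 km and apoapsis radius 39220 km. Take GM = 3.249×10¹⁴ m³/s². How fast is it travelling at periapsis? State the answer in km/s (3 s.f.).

Semi-major axis a = (r_p + r_a)/2 = 22904 km = 2.290×10⁷ m.
Vis-viva: v² = μ(2/r − 1/a) = 3.249×10¹⁴ × (3.036×10⁻⁷ − 4.366×10⁻⁸) = 8.445×10⁷ m²/s².
v = 9190 m/s = 9.190 km/s.

v ≈ 9.19 km/s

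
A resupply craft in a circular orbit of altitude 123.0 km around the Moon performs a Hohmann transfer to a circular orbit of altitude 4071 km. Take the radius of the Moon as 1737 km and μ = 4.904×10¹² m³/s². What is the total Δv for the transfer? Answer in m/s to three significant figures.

Δv_total ≈ 654 m/s

r₁ = 1737 + 123.0 = 1860.0 km = 1.8600×10⁶ m.
r₂ = 1737 + 4071 = 5808.0 km = 5.8080×10⁶ m.
Transfer ellipse a_t = (r₁ + r₂)/2 = 3.834×10⁶ m.
At r₁: circular v_c1 = √(μ/r₁) = 1624 m/s; transfer-perilune v_p = √[μ(2/r₁ − 1/a_t)] = 1999 m/s.
Δv₁ = v_p − v_c1 = 374.8 m/s.
At r₂: circular v_c2 = √(μ/r₂) = 918.9 m/s; transfer-apolune v_a = √[μ(2/r₂ − 1/a_t)] = 640.0 m/s.
Δv₂ = v_c2 − v_a = 278.9 m/s.
Total Δv = Δv₁ + Δv₂ = 653.6 m/s.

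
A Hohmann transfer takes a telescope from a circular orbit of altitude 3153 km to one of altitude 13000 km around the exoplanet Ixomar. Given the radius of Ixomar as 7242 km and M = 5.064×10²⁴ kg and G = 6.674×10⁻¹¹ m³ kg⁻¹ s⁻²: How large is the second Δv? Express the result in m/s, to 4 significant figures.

μ = GM = 6.674×10⁻¹¹ × 5.064×10²⁴ = 3.380×10¹⁴ m³/s².
r₁ = 7242 + 3153 = 10395 km = 1.0395×10⁷ m.
r₂ = 7242 + 13000 = 20242 km = 2.0242×10⁷ m.
Transfer ellipse a_t = (r₁ + r₂)/2 = 1.532×10⁷ m.
At r₁: circular v_c1 = √(μ/r₁) = 5702 m/s; transfer-periapsis v_p = √[μ(2/r₁ − 1/a_t)] = 6555 m/s.
At r₂: circular v_c2 = √(μ/r₂) = 4086 m/s; transfer-apoapsis v_a = √[μ(2/r₂ − 1/a_t)] = 3366 m/s.
Δv₂ = v_c2 − v_a = 720.1 m/s.

Δv ≈ 720.1 m/s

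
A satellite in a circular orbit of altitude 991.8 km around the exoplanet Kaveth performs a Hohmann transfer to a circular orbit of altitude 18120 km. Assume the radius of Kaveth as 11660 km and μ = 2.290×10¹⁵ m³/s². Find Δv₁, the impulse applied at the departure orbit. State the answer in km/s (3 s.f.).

r₁ = 11660 + 991.8 = 12652 km = 1.2652×10⁷ m.
r₂ = 11660 + 18120 = 29780 km = 2.9780×10⁷ m.
Transfer ellipse a_t = (r₁ + r₂)/2 = 2.122×10⁷ m.
At r₁: circular v_c1 = √(μ/r₁) = 13450 m/s; transfer-periapsis v_p = √[μ(2/r₁ − 1/a_t)] = 15940 m/s.
Δv₁ = v_p − v_c1 = 2486 m/s.
= 2.486 km/s.

Δv ≈ 2.49 km/s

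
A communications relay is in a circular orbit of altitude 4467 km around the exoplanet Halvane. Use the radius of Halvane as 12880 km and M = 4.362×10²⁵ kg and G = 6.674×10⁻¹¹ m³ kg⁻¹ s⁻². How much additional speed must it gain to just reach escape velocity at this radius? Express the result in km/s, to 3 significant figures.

μ = GM = 6.674×10⁻¹¹ × 4.362×10²⁵ = 2.911×10¹⁵ m³/s².
r = 12880 + 4467 = 17347 km = 1.7347×10⁷ m.
Circular speed v_c = √(μ/r) = 12950 m/s.
Escape speed v_esc = √(2μ/r) = √2 × v_c = 18320 m/s.
Δv = v_esc − v_c = 5366 m/s = 5.366 km/s.

Δv ≈ 5.37 km/s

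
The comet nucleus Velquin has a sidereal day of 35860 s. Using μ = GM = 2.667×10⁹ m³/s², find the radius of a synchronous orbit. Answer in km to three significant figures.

r_sync ≈ 443 km

A synchronous orbit has period T, so by Kepler's third law a = (μT²/4π²)^(1/3).
μT²/4π² = 2.667×10⁹ × (3.586×10⁴)² / 39.48 = 8.687×10¹⁶ m³.
a = 4.429×10⁵ m = 442.89 km.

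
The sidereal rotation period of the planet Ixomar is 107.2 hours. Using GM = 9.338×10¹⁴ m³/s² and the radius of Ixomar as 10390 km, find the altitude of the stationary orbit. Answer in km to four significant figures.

T = 107.2 hours = 3.859×10⁵ s.
A synchronous orbit has period T, so by Kepler's third law a = (μT²/4π²)^(1/3).
μT²/4π² = 9.338×10¹⁴ × (3.859×10⁵)² / 39.48 = 3.523×10²⁴ m³.
a = 1.522×10⁸ m = 1.5216×10⁵ km.
Altitude h = a − R = 1.5216×10⁵ − 10390 = 1.4177×10⁵ km.

h_sync ≈ 1.418×10⁵ km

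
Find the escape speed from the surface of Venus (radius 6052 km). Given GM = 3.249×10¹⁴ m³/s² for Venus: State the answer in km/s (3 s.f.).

r = R = 6.052×10⁶ m.
Escape speed v_esc = √(2μ/r) = √(2 × 3.249×10¹⁴ / 6.052×10⁶) = √(1.074×10⁸) = 10360 m/s.
= 10.36 km/s.

v_esc ≈ 10.4 km/s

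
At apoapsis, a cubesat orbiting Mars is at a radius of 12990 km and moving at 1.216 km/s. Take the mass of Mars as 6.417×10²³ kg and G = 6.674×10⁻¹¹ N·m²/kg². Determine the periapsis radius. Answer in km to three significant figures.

μ = GM = 6.674×10⁻¹¹ × 6.417×10²³ = 4.283×10¹³ m³/s².
r_a = 1.299×10⁷ m.
Specific energy ε = v²/2 − μ/r = -2.558×10⁶ J/kg, so a = −μ/(2ε) = 8.373×10⁶ m.
The apsides satisfy r_p + r_a = 2a, so the periapsis radius is 2a − r_a = 3.755×10⁶ m = 3755.0 km.

periapsis radius ≈ 3760 km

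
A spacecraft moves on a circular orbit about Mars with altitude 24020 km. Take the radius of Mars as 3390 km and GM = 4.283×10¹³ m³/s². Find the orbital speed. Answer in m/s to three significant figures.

v ≈ 1250 m/s

r = 3390 + 24020 = 27410 km = 2.7410×10⁷ m.
For a circular orbit v = √(μ/r) = √(4.283×10¹³ / 2.741×10⁷) = √(1.563×10⁶) = 1250 m/s.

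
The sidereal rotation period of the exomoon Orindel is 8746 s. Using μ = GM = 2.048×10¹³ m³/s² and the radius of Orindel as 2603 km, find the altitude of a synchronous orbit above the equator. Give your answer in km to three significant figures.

A synchronous orbit has period T, so by Kepler's third law a = (μT²/4π²)^(1/3).
μT²/4π² = 2.048×10¹³ × (8.746×10³)² / 39.48 = 3.968×10¹⁹ m³.
a = 3.411×10⁶ m = 3410.9 km.
Altitude h = a − R = 3410.9 − 2603 = 807.85 km.

h_sync ≈ 808 km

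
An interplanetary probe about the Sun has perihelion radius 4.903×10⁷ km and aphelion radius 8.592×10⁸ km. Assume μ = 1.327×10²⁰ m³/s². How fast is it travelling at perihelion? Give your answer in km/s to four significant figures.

Semi-major axis a = (r_p + r_a)/2 = 4.5412×10⁸ km = 4.541×10¹¹ m.
Vis-viva: v² = μ(2/r − 1/a) = 1.327×10²⁰ × (4.079×10⁻¹¹ − 2.202×10⁻¹²) = 5.121×10⁹ m²/s².
v = 71560 m/s = 71.56 km/s.

v ≈ 71.56 km/s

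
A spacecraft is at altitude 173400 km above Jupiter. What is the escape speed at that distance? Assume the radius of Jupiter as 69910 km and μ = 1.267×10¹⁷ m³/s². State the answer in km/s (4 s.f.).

r = 69910 + 173400 = 243310 km = 2.4331×10⁸ m.
Escape speed v_esc = √(2μ/r) = √(2 × 1.267×10¹⁷ / 2.433×10⁸) = √(1.041×10⁹) = 32270 m/s.
= 32.27 km/s.

v_esc ≈ 32.27 km/s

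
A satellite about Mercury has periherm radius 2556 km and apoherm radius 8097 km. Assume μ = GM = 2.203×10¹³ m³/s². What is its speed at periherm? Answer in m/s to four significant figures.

Semi-major axis a = (r_p + r_a)/2 = 5326.5 km = 5.326×10⁶ m.
Vis-viva: v² = μ(2/r − 1/a) = 2.203×10¹³ × (7.825×10⁻⁷ − 1.877×10⁻⁷) = 1.310×10⁷ m²/s².
v = 3620 m/s.

v ≈ 3620 m/s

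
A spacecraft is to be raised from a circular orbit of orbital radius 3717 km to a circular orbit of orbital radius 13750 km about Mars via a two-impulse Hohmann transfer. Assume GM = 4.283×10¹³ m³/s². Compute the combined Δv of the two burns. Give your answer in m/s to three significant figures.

r₁ = 3717 km = 3.717×10⁶ m.
r₂ = 13750 km = 1.375×10⁷ m.
Transfer ellipse a_t = (r₁ + r₂)/2 = 8.734×10⁶ m.
At r₁: circular v_c1 = √(μ/r₁) = 3395 m/s; transfer-periapsis v_p = √[μ(2/r₁ − 1/a_t)] = 4259 m/s.
Δv₁ = v_p − v_c1 = 864.8 m/s.
At r₂: circular v_c2 = √(μ/r₂) = 1765 m/s; transfer-apoapsis v_a = √[μ(2/r₂ − 1/a_t)] = 1151 m/s.
Δv₂ = v_c2 − v_a = 613.5 m/s.
Total Δv = Δv₁ + Δv₂ = 1478 m/s.

Δv_total ≈ 1480 m/s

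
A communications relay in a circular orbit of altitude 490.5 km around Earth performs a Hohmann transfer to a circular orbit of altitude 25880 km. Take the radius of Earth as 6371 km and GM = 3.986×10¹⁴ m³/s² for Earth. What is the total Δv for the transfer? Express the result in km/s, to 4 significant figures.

r₁ = 6371 + 490.5 = 6861.5 km = 6.8615×10⁶ m.
r₂ = 6371 + 25880 = 32251 km = 3.2251×10⁷ m.
Transfer ellipse a_t = (r₁ + r₂)/2 = 1.956×10⁷ m.
At r₁: circular v_c1 = √(μ/r₁) = 7622 m/s; transfer-perigee v_p = √[μ(2/r₁ − 1/a_t)] = 9788 m/s.
Δv₁ = v_p − v_c1 = 2166 m/s.
At r₂: circular v_c2 = √(μ/r₂) = 3516 m/s; transfer-apogee v_a = √[μ(2/r₂ − 1/a_t)] = 2082 m/s.
Δv₂ = v_c2 − v_a = 1433 m/s.
Total Δv = Δv₁ + Δv₂ = 3599 m/s = 3.599 km/s.

Δv_total ≈ 3.599 km/s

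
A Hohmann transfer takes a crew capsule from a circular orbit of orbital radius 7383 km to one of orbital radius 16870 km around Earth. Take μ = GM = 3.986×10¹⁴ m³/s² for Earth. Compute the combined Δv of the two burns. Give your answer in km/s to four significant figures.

Δv_total ≈ 2.387 km/s

r₁ = 7383 km = 7.383×10⁶ m.
r₂ = 16870 km = 1.687×10⁷ m.
Transfer ellipse a_t = (r₁ + r₂)/2 = 1.213×10⁷ m.
At r₁: circular v_c1 = √(μ/r₁) = 7348 m/s; transfer-perigee v_p = √[μ(2/r₁ − 1/a_t)] = 8666 m/s.
Δv₁ = v_p − v_c1 = 1319 m/s.
At r₂: circular v_c2 = √(μ/r₂) = 4861 m/s; transfer-apogee v_a = √[μ(2/r₂ − 1/a_t)] = 3793 m/s.
Δv₂ = v_c2 − v_a = 1068 m/s.
Total Δv = Δv₁ + Δv₂ = 2387 m/s = 2.387 km/s.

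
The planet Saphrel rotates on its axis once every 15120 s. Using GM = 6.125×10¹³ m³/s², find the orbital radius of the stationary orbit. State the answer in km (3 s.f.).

r_sync ≈ 7080 km

A synchronous orbit has period T, so by Kepler's third law a = (μT²/4π²)^(1/3).
μT²/4π² = 6.125×10¹³ × (1.512×10⁴)² / 39.48 = 3.547×10²⁰ m³.
a = 7.079×10⁶ m = 7078.6 km.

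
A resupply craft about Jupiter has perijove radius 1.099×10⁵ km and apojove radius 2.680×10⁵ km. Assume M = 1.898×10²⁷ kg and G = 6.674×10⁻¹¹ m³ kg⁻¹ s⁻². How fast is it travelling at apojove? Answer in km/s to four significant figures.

v ≈ 16.58 km/s

μ = GM = 6.674×10⁻¹¹ × 1.898×10²⁷ = 1.267×10¹⁷ m³/s².
Semi-major axis a = (r_p + r_a)/2 = 1.8895×10⁵ km = 1.890×10⁸ m.
Vis-viva: v² = μ(2/r − 1/a) = 1.267×10¹⁷ × (7.463×10⁻⁹ − 5.292×10⁻⁹) = 2.749×10⁸ m²/s².
v = 16580 m/s = 16.58 km/s.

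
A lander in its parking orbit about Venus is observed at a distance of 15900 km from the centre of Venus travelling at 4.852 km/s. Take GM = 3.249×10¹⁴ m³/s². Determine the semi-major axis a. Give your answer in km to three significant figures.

r = 1.590×10⁷ m.
Vis-viva rearranged: 1/a = 2/r − v²/μ = 1.258×10⁻⁷ − 7.246×10⁻⁸ = 5.333×10⁻⁸ m⁻¹.
a = 1.875×10⁷ m = 18752 km.

a ≈ 18800 km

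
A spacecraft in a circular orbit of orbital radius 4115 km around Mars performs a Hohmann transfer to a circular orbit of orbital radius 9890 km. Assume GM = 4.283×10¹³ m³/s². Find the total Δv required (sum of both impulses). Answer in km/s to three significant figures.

Δv_total ≈ 1.09 km/s

r₁ = 4115 km = 4.115×10⁶ m.
r₂ = 9890 km = 9.890×10⁶ m.
Transfer ellipse a_t = (r₁ + r₂)/2 = 7.002×10⁶ m.
At r₁: circular v_c1 = √(μ/r₁) = 3226 m/s; transfer-periapsis v_p = √[μ(2/r₁ − 1/a_t)] = 3834 m/s.
Δv₁ = v_p − v_c1 = 607.9 m/s.
At r₂: circular v_c2 = √(μ/r₂) = 2081 m/s; transfer-apoapsis v_a = √[μ(2/r₂ − 1/a_t)] = 1595 m/s.
Δv₂ = v_c2 − v_a = 485.7 m/s.
Total Δv = Δv₁ + Δv₂ = 1094 m/s = 1.094 km/s.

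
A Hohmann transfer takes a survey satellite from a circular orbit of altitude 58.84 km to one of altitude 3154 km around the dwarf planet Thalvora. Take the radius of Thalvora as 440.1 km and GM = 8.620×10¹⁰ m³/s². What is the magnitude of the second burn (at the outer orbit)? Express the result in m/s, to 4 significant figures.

Δv ≈ 78.40 m/s

r₁ = 440.1 + 58.84 = 498.94 km = 4.9894×10⁵ m.
r₂ = 440.1 + 3154 = 3594.1 km = 3.5941×10⁶ m.
Transfer ellipse a_t = (r₁ + r₂)/2 = 2.047×10⁶ m.
At r₁: circular v_c1 = √(μ/r₁) = 415.7 m/s; transfer-periapsis v_p = √[μ(2/r₁ − 1/a_t)] = 550.8 m/s.
At r₂: circular v_c2 = √(μ/r₂) = 154.9 m/s; transfer-apoapsis v_a = √[μ(2/r₂ − 1/a_t)] = 76.47 m/s.
Δv₂ = v_c2 − v_a = 78.40 m/s.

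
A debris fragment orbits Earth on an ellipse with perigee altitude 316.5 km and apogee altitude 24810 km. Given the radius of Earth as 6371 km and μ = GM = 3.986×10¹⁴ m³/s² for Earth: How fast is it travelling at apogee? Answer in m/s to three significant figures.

v ≈ 2120 m/s

r_p = 6371 + 316.5 = 6687.5 km = 6.6875×10⁶ m.
r_a = 6371 + 24810 = 31181 km = 3.1181×10⁷ m.
Semi-major axis a = (r_p + r_a)/2 = 18934 km = 1.893×10⁷ m.
Vis-viva: v² = μ(2/r − 1/a) = 3.986×10¹⁴ × (6.414×10⁻⁸ − 5.281×10⁻⁸) = 4.515×10⁶ m²/s².
v = 2125 m/s.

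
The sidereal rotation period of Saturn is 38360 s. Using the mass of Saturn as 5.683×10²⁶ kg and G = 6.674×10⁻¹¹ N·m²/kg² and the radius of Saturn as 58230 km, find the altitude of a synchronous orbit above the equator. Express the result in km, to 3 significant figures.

h_sync ≈ 54000 km

μ = GM = 6.674×10⁻¹¹ × 5.683×10²⁶ = 3.793×10¹⁶ m³/s².
A synchronous orbit has period T, so by Kepler's third law a = (μT²/4π²)^(1/3).
μT²/4π² = 3.793×10¹⁶ × (3.836×10⁴)² / 39.48 = 1.414×10²⁴ m³.
a = 1.122×10⁸ m = 1.1223×10⁵ km.
Altitude h = a − R = 1.1223×10⁵ − 58230 = 54003 km.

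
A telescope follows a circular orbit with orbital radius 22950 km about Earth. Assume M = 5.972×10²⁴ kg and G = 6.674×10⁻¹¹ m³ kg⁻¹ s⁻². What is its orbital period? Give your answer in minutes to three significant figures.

T ≈ 577 minutes

μ = GM = 6.674×10⁻¹¹ × 5.972×10²⁴ = 3.986×10¹⁴ m³/s².
r = 22950 km = 2.295×10⁷ m.
Kepler's third law: T = 2π√(r³/μ) = 2π√((2.295×10⁷)³ / 3.986×10¹⁴).
r³/μ = 3.033×10⁷ s², so T = 2π × 5.507×10³ = 3.460×10⁴ s.
Converting: 3.460×10⁴ s ÷ 60.00 = 576.7 minutes.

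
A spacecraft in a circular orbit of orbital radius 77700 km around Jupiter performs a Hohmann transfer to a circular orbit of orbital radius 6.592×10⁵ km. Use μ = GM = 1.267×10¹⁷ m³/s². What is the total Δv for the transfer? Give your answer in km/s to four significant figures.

r₁ = 77700 km = 7.770×10⁷ m.
r₂ = 6.592×10⁵ km = 6.592×10⁸ m.
Transfer ellipse a_t = (r₁ + r₂)/2 = 3.684×10⁸ m.
At r₁: circular v_c1 = √(μ/r₁) = 40380 m/s; transfer-perijove v_p = √[μ(2/r₁ − 1/a_t)] = 54010 m/s.
Δv₁ = v_p − v_c1 = 13630 m/s.
At r₂: circular v_c2 = √(μ/r₂) = 13860 m/s; transfer-apojove v_a = √[μ(2/r₂ − 1/a_t)] = 6367 m/s.
Δv₂ = v_c2 − v_a = 7497 m/s.
Total Δv = Δv₁ + Δv₂ = 21130 m/s = 21.13 km/s.

Δv_total ≈ 21.13 km/s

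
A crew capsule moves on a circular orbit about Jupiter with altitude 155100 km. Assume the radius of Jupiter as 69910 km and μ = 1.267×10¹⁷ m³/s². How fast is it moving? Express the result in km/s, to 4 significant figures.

v ≈ 23.73 km/s

r = 69910 + 155100 = 225010 km = 2.2501×10⁸ m.
For a circular orbit v = √(μ/r) = √(1.267×10¹⁷ / 2.250×10⁸) = √(5.631×10⁸) = 23730 m/s.
That is 23.73 km/s.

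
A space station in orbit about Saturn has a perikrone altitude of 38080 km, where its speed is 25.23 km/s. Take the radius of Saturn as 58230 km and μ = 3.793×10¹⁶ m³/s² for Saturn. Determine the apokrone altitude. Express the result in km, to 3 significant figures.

apokrone altitude ≈ 3.47×10⁵ km

r_p = 58230 + 38080 = 96310 km = 9.631×10⁷ m.
Specific energy ε = v²/2 − μ/r = -7.556×10⁷ J/kg, so a = −μ/(2ε) = 2.510×10⁸ m.
The apsides satisfy r_p + r_a = 2a, so the apokrone radius is 2a − r_p = 4.057×10⁸ m = 4.0570×10⁵ km.
Apokrone altitude = 4.0570×10⁵ − 58230 = 3.4747×10⁵ km.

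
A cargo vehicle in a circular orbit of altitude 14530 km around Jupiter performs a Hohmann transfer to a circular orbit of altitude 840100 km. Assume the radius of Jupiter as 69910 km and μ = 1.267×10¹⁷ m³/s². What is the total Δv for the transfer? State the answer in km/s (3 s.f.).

r₁ = 69910 + 14530 = 84440 km = 8.4440×10⁷ m.
r₂ = 69910 + 840100 = 910010 km = 9.1001×10⁸ m.
Transfer ellipse a_t = (r₁ + r₂)/2 = 4.972×10⁸ m.
At r₁: circular v_c1 = √(μ/r₁) = 38740 m/s; transfer-perijove v_p = √[μ(2/r₁ − 1/a_t)] = 52400 m/s.
Δv₁ = v_p − v_c1 = 13670 m/s.
At r₂: circular v_c2 = √(μ/r₂) = 11800 m/s; transfer-apojove v_a = √[μ(2/r₂ − 1/a_t)] = 4863 m/s.
Δv₂ = v_c2 − v_a = 6937 m/s.
Total Δv = Δv₁ + Δv₂ = 20600 m/s = 20.60 km/s.

Δv_total ≈ 20.6 km/s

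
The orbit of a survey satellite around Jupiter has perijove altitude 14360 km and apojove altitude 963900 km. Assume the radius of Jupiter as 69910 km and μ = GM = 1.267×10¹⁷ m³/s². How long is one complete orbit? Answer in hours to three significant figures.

T ≈ 64.8 hours

r_p = 69910 + 14360 = 84270 km = 8.4270×10⁷ m.
r_a = 69910 + 963900 = 1033800 km = 1.0338×10⁹ m.
Semi-major axis a = (r_p + r_a)/2 = (84270 + 1.0338×10⁶)/2 = 5.5904×10⁵ km = 5.590×10⁸ m.
By Kepler's third law T = 2π√(a³/μ) = 2π × 3.713×10⁴ = 2.333×10⁵ s.
= 64.81 hours.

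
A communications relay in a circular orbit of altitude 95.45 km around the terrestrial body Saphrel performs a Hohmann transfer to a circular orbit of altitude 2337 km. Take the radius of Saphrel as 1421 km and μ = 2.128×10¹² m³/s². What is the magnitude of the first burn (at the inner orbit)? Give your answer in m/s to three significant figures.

Δv ≈ 229 m/s

r₁ = 1421 + 95.45 = 1516.5 km = 1.5164×10⁶ m.
r₂ = 1421 + 2337 = 3758.0 km = 3.7580×10⁶ m.
Transfer ellipse a_t = (r₁ + r₂)/2 = 2.637×10⁶ m.
At r₁: circular v_c1 = √(μ/r₁) = 1185 m/s; transfer-periapsis v_p = √[μ(2/r₁ − 1/a_t)] = 1414 m/s.
Δv₁ = v_p − v_c1 = 229.5 m/s.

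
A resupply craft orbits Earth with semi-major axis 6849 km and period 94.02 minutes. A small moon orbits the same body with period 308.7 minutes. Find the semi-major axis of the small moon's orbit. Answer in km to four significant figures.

a₂ ≈ 15130 km

Kepler's third law: a³ ∝ T², so a₂ = a₁ (T₂/T₁)^(2/3).
T₂/T₁ = 3.283, (T₂/T₁)^(2/3) = 2.209.
a₂ = 6849 × 2.209 = 15130 km.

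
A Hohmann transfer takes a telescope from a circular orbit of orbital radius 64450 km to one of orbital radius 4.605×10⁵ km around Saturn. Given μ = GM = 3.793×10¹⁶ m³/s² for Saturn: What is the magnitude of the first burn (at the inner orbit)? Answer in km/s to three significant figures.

Δv ≈ 7.87 km/s

r₁ = 64450 km = 6.445×10⁷ m.
r₂ = 4.605×10⁵ km = 4.605×10⁸ m.
Transfer ellipse a_t = (r₁ + r₂)/2 = 2.625×10⁸ m.
At r₁: circular v_c1 = √(μ/r₁) = 24260 m/s; transfer-perikrone v_p = √[μ(2/r₁ − 1/a_t)] = 32130 m/s.
Δv₁ = v_p − v_c1 = 7874 m/s.
= 7.874 km/s.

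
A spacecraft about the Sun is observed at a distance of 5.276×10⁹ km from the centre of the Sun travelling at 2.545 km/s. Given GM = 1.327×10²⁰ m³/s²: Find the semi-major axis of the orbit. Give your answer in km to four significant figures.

a ≈ 3.028×10⁹ km

r = 5.276×10¹² m.
Vis-viva rearranged: 1/a = 2/r − v²/μ = 3.791×10⁻¹³ − 4.881×10⁻¹⁴ = 3.303×10⁻¹³ m⁻¹.
a = 3.028×10¹² m = 3.0279×10⁹ km.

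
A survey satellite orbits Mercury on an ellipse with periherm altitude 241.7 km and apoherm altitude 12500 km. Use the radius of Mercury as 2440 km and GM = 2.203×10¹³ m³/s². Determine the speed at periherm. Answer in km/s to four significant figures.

v ≈ 3.732 km/s

r_p = 2440 + 241.7 = 2681.7 km = 2.6817×10⁶ m.
r_a = 2440 + 12500 = 14940 km = 1.4940×10⁷ m.
Semi-major axis a = (r_p + r_a)/2 = 8810.9 km = 8.811×10⁶ m.
Vis-viva: v² = μ(2/r − 1/a) = 2.203×10¹³ × (7.458×10⁻⁷ − 1.135×10⁻⁷) = 1.393×10⁷ m²/s².
v = 3732 m/s = 3.732 km/s.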